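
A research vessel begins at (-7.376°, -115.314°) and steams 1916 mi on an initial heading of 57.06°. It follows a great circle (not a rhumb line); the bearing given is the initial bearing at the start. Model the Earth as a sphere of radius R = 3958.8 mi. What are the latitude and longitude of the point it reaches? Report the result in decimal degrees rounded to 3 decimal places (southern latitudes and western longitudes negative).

latitude 7.891°, longitude -92.095°

The arc subtends δ = 1916/3958.8 = 0.483985 rad at the centre.
Converting: φ₁ = -0.128735 rad, θ = 0.995885 rad.
Destination latitude: φ₂ = arcsin( sin φ₁ cos δ + cos φ₁ sin δ cos θ ) = arcsin(0.137288) = 7.891°.
Then Δλ = atan2(0.387276, 0.902773) = 0.405241 rad, from sin θ sin δ cos φ₁ over cos δ − sin φ₁ sin φ₂.
λ₂ = -115.314° + 23.219° = -92.095°.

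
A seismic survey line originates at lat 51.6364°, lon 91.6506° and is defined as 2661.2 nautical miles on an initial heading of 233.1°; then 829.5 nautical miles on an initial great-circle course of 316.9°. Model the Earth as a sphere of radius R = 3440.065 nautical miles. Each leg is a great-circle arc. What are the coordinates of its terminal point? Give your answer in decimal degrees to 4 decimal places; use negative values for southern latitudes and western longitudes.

Apply the spherical direct solution leg by leg, carrying full precision between legs.
Leg 1: from (51.6364°, 91.6506°), δ = 2661.2/3440.065 = 0.773590 rad, θ = 233.1° → φ = 17.4917°, λ = 55.7886°.
Leg 2: from (17.4917°, 55.7886°), δ = 829.5/3440.065 = 0.241129 rad, θ = 316.9° → φ = 27.2692°, λ = 45.2111°.

latitude 27.2692°, longitude 45.2111°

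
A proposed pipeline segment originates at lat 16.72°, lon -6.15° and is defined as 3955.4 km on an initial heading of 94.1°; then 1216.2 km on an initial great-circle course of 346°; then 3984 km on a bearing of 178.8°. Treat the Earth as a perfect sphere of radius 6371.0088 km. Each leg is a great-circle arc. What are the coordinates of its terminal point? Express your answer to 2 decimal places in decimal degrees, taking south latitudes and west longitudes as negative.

Apply the spherical direct solution leg by leg, carrying full precision between legs.
Leg 1: from (16.72°, -6.15°), δ = 3955.4/6371.0088 = 0.620844 rad, θ = 94.1° → φ = 11.20°, λ = 30.11°.
Leg 2: from (11.20°, 30.11°), δ = 1216.2/6371.0088 = 0.190896 rad, θ = 346° → φ = 21.79°, λ = 27.28°.
Leg 3: from (21.79°, 27.28°), δ = 3984/6371.0088 = 0.625333 rad, θ = 178.8° → φ = -14.03°, λ = 28.00°.

latitude -14.03°, longitude 28.00°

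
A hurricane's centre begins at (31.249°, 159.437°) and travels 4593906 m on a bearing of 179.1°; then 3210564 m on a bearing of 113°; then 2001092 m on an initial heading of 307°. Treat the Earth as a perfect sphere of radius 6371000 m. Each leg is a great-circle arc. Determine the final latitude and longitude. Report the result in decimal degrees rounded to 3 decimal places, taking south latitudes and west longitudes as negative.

latitude -8.467°, longitude 173.786°

Apply the spherical direct solution leg by leg, carrying full precision between legs.
Leg 1: from (31.249°, 159.437°), δ = 4593906/6371000 = 0.721065 rad, θ = 179.1° → φ = -10.061°, λ = 160.040°.
Leg 2: from (-10.061°, 160.040°), δ = 3210564/6371000 = 0.503934 rad, θ = 113° → φ = -19.801°, λ = -171.768°.
Leg 3: from (-19.801°, -171.768°), δ = 2001092/6371000 = 0.314094 rad, θ = 307° → φ = -8.467°, λ = 173.786°.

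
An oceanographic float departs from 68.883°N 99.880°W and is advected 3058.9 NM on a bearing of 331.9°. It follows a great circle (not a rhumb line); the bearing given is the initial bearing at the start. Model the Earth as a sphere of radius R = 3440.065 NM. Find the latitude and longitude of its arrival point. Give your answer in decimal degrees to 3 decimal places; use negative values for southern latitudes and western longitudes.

The arc subtends δ = 3058.9/3440.065 = 0.889198 rad at the centre.
Start latitude φ₁ = 1.202235 rad; initial bearing θ = 5.792748 rad.
Destination latitude: φ₂ = arcsin( sin φ₁ cos δ + cos φ₁ sin δ cos θ ) = arcsin(0.834524) = 56.566°.
Δλ = atan2( sin θ sin δ cos φ₁ , cos δ − sin φ₁ sin φ₂ ) = atan2(-0.131778, -0.148448) = -2.415613 rad = -138.404°.
λ₂ = -99.880° + -138.404° = -238.284°, normalized to (−180°, 180°] → 121.716°.

latitude 56.566°, longitude 121.716°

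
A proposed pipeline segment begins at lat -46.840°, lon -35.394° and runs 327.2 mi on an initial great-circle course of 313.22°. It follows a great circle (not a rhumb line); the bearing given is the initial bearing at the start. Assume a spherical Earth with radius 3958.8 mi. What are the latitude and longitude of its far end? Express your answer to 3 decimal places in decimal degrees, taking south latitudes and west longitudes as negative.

The arc subtends δ = 327.2/3958.8 = 0.082651 rad at the centre.
Converting: φ₁ = -0.817512 rad, θ = 5.466720 rad.
Applying the spherical law of cosines for sides, sin φ₂ = sin φ₁ cos δ + cos φ₁ sin δ cos θ = -0.688284, so φ₂ = -43.494°.
For the longitude increment, Δλ = atan2( sin θ sin δ cos φ₁, cos δ − sin φ₁ sin φ₂ ) = atan2(-0.041153, 0.494520) = -4.757°.
λ₂ = -35.394° + -4.757° = -40.151°.

latitude -43.494°, longitude -40.151°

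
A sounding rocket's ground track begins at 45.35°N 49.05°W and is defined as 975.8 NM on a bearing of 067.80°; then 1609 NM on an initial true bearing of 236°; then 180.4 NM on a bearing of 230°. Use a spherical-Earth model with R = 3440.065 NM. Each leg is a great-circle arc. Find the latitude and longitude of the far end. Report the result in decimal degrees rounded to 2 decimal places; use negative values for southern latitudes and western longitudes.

Apply the spherical direct solution leg by leg, carrying full precision between legs.
Leg 1: from (45.35°, -49.05°), δ = 975.8/3440.065 = 0.283657 rad, θ = 67.8° → φ = 49.23°, λ = -25.67°.
Leg 2: from (49.23°, -25.67°), δ = 1609/3440.065 = 0.467724 rad, θ = 236° → φ = 30.75°, λ = -51.45°.
Leg 3: from (30.75°, -51.45°), δ = 180.4/3440.065 = 0.052441 rad, θ = 230° → φ = 28.79°, λ = -54.08°.

latitude 28.79°, longitude -54.08°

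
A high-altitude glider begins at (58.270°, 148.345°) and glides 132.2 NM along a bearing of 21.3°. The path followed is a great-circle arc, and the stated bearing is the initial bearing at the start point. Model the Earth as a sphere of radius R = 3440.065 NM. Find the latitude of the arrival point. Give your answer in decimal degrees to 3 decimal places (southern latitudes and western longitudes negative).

Angular distance δ = d/R = 132.2 / 3440.065 = 0.038430 rad.
With φ₁ = 58.270° = 1.017003 rad and θ = 21.3° = 0.371755 rad:
Applying the spherical law of cosines for sides, sin φ₂ = sin φ₁ cos δ + cos φ₁ sin δ cos θ = 0.868733, so φ₂ = 60.312°.
Δλ = atan2( sin θ sin δ cos φ₁ , cos δ − sin φ₁ sin φ₂ ) = atan2(0.007340, 0.260373) = 0.028182 rad = 1.615°.
λ₂ = 148.345° + 1.615° = 149.960°.

latitude 60.312°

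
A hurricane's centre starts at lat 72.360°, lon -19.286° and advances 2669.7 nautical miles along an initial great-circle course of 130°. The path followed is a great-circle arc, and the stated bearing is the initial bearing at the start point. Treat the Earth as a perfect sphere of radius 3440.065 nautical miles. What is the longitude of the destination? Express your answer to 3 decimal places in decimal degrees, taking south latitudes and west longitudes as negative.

longitude 20.457°

Angular distance δ = d/R = 2669.7 / 3440.065 = 0.776061 rad.
Start latitude φ₁ = 1.262920 rad; initial bearing θ = 2.268928 rad.
sin φ₂ = sin φ₁ cos δ + cos φ₁ sin δ cos θ = (0.952979)(0.713678) + (0.303035)(0.700474)(-0.642788) = 0.543677
φ₂ = asin(0.543677) = 0.574812 rad = 32.934°.
For the longitude increment, Δλ = atan2( sin θ sin δ cos φ₁, cos δ − sin φ₁ sin φ₂ ) = atan2(0.162607, 0.195565) = 39.743°.
λ₂ = -19.286° + 39.743° = 20.457°.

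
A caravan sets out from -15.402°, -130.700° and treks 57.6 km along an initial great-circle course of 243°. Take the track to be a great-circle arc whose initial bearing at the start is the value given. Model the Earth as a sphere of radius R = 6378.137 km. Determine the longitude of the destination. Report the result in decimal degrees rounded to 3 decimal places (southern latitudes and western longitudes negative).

The arc subtends δ = 57.6/6378.137 = 0.009031 rad at the centre.
With φ₁ = -15.402° = -0.268816 rad and θ = 243° = 4.241150 rad:
Applying the spherical law of cosines for sides, sin φ₂ = sin φ₁ cos δ + cos φ₁ sin δ cos θ = -0.269532, so φ₂ = -15.636°.
Then Δλ = atan2(-0.007757, 0.928374) = -0.008356 rad, from sin θ sin δ cos φ₁ over cos δ − sin φ₁ sin φ₂.
λ₂ = -130.700° + -0.479° = -131.179°.

longitude -131.179°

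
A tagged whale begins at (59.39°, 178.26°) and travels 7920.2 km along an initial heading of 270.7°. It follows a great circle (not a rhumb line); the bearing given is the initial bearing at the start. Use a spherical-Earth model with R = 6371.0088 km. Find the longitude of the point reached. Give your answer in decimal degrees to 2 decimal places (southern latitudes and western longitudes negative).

longitude 97.49°

The arc subtends δ = 7920.2/6371.0088 = 1.243163 rad at the centre.
Start latitude φ₁ = 1.036551 rad; initial bearing θ = 4.724606 rad.
Destination latitude: φ₂ = arcsin( sin φ₁ cos δ + cos φ₁ sin δ cos θ ) = arcsin(0.282851) = 16.43°.
For the longitude increment, Δλ = atan2( sin θ sin δ cos φ₁, cos δ − sin φ₁ sin φ₂ ) = atan2(-0.482070, 0.078367) = -80.77°.
λ₂ = 178.26° + -80.77° = 97.49°.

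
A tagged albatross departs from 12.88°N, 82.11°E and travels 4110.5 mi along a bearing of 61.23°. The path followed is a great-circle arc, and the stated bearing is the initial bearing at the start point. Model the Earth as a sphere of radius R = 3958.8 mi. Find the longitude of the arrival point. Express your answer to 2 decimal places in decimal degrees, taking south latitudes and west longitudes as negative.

The arc subtends δ = 4110.5/3958.8 = 1.038320 rad at the centre.
Converting: φ₁ = 0.224798 rad, θ = 1.068665 rad.
Destination latitude: φ₂ = arcsin( sin φ₁ cos δ + cos φ₁ sin δ cos θ ) = arcsin(0.517392) = 31.16°.
Then Δλ = atan2(0.736200, 0.392337) = 1.081159 rad, from sin θ sin δ cos φ₁ over cos δ − sin φ₁ sin φ₂.
λ₂ = λ₁ + Δλ = 144.06°.

longitude 144.06°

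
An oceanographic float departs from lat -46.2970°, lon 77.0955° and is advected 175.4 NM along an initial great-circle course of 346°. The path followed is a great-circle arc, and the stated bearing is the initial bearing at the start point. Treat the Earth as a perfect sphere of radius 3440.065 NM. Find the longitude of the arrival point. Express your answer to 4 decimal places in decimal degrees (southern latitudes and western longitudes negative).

δ = 175.4/3440.065 = 0.050987 rad (2.9214°).
Converting: φ₁ = -0.808035 rad, θ = 6.038839 rad.
Applying the spherical law of cosines for sides, sin φ₂ = sin φ₁ cos δ + cos φ₁ sin δ cos θ = -0.687824, so φ₂ = -43.4581°.
Then Δλ = atan2(-0.008519, 0.501451) = -0.016987 rad, from sin θ sin δ cos φ₁ over cos δ − sin φ₁ sin φ₂.
λ₂ = λ₁ + Δλ = 76.1222°.

longitude 76.1222°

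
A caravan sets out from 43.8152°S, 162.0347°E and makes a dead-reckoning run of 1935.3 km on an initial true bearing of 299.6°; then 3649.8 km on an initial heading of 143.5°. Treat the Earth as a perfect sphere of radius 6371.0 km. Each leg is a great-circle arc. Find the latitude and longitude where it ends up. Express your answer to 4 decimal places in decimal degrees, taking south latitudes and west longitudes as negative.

latitude -55.9266°, longitude 178.9646°

Apply the spherical direct solution leg by leg, carrying full precision between legs.
Leg 1: from (-43.8152°, 162.0347°), δ = 1935.3/6371 = 0.303767 rad, θ = 299.6° → φ = -33.6437°, λ = 143.8302°.
Leg 2: from (-33.6437°, 143.8302°), δ = 3649.8/6371 = 0.572877 rad, θ = 143.5° → φ = -55.9266°, λ = 178.9646°.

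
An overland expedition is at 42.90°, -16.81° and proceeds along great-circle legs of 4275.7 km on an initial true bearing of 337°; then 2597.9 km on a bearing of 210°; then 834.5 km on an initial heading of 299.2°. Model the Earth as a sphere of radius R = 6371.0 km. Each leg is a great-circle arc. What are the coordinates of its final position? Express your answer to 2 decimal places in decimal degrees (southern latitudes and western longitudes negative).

Apply the spherical direct solution leg by leg, carrying full precision between legs.
Leg 1: from (42.90°, -16.81°), δ = 4275.7/6371 = 0.671119 rad, θ = 337° → φ = 72.25°, λ = -69.67°.
Leg 2: from (72.25°, -69.67°), δ = 2597.9/6371 = 0.407770 rad, θ = 210° → φ = 50.32°, λ = -87.77°.
Leg 3: from (50.32°, -87.77°), δ = 834.5/6371 = 0.130984 rad, θ = 299.2° → φ = 53.49°, λ = -98.81°.

latitude 53.49°, longitude -98.81°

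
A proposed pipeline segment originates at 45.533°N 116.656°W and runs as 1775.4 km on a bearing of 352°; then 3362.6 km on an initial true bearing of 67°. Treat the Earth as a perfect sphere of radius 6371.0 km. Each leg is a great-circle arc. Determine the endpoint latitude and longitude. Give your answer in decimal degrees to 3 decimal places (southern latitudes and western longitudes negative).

latitude 58.449°, longitude -58.851°

Apply the spherical direct solution leg by leg, carrying full precision between legs.
Leg 1: from (45.533°, -116.656°), δ = 1775.4/6371 = 0.278669 rad, θ = 352° → φ = 61.275°, λ = -121.225°.
Leg 2: from (61.275°, -121.225°), δ = 3362.6/6371 = 0.527798 rad, θ = 67° → φ = 58.449°, λ = -58.851°.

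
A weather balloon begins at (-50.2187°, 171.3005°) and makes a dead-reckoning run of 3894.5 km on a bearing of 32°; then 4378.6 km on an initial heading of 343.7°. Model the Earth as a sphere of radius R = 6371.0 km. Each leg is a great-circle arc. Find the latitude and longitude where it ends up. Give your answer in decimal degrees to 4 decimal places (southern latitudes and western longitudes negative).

latitude 19.3665°, longitude 179.1307°

Apply the spherical direct solution leg by leg, carrying full precision between legs.
Leg 1: from (-50.2187°, 171.3005°), δ = 3894.5/6371 = 0.611286 rad, θ = 32° → φ = -18.5359°, λ = -169.9899°.
Leg 2: from (-18.5359°, -169.9899°), δ = 4378.6/6371 = 0.687270 rad, θ = 343.7° → φ = 19.3665°, λ = 179.1307°.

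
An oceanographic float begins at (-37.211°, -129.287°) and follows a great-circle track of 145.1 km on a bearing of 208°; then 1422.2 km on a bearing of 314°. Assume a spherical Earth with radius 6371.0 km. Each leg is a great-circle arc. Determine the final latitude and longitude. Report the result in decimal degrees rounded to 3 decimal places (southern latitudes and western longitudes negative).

latitude -28.988°, longitude -140.558°

Apply the spherical direct solution leg by leg, carrying full precision between legs.
Leg 1: from (-37.211°, -129.287°), δ = 145.1/6371 = 0.022775 rad, θ = 208° → φ = -38.361°, λ = -130.068°.
Leg 2: from (-38.361°, -130.068°), δ = 1422.2/6371 = 0.223230 rad, θ = 314° → φ = -28.988°, λ = -140.558°.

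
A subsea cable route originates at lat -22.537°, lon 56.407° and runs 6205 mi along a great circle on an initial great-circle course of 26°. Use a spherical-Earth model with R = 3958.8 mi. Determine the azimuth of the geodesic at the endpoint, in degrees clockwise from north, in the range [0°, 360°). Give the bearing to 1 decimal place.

Angular distance δ = d/R = 6205 / 3958.8 = 1.567394 rad.
Start latitude φ₁ = -0.393345 rad; initial bearing θ = 0.453786 rad.
Applying the spherical law of cosines for sides, sin φ₂ = sin φ₁ cos δ + cos φ₁ sin δ cos θ = 0.828846, so φ₂ = 55.980°.
Then Δλ = atan2(0.404891, 0.321082) = 0.900333 rad, from sin θ sin δ cos φ₁ over cos δ − sin φ₁ sin φ₂.
λ₂ = 56.407° + 51.585° = 107.992°.
The forward bearing on arrival equals the back-azimuth from the destination plus 180°.
Back-azimuth from P₂ (56.0°, 108.0°) to P₁ (-22.5°, 56.4°), with Δλ' = λ₁ − λ₂ = -51.6°: atan2( sin Δλ' cos φ₁ , cos φ₂ sin φ₁ − sin φ₂ cos φ₁ cos Δλ' ) = 226.4°.
Final bearing = (226.4° + 180°) mod 360° = 46.4°.

final bearing 46.4°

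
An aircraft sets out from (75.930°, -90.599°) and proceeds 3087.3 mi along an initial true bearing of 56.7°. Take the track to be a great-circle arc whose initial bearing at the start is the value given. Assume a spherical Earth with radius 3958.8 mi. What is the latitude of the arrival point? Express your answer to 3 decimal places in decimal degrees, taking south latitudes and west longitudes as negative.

latitude 51.586°

Angular distance δ = d/R = 3087.3 / 3958.8 = 0.779858 rad.
Start latitude φ₁ = 1.325229 rad; initial bearing θ = 0.989602 rad.
sin φ₂ = sin φ₁ cos δ + cos φ₁ sin δ cos θ = (0.969999)(0.711014) + (0.243107)(0.703178)(0.549023) = 0.783537
φ₂ = asin(0.783537) = 0.900338 rad = 51.586°.
Δλ = atan2( sin θ sin δ cos φ₁ , cos δ − sin φ₁ sin φ₂ ) = atan2(0.142879, -0.049017) = 1.901279 rad = 108.935°.
Hence λ₂ = -90.599° + 108.935° = 18.336°.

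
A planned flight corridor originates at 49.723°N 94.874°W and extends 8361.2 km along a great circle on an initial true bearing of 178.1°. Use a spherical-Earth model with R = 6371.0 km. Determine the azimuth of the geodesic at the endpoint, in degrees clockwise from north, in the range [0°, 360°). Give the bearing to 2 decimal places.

final bearing 178.64°

The arc subtends δ = 8361.2/6371 = 1.312384 rad at the centre.
Converting: φ₁ = 0.867830 rad, θ = 3.108431 rad.
sin φ₂ = sin φ₁ cos δ + cos φ₁ sin δ cos θ = (0.762928)(0.255546) + (0.646484)(0.966797)(-0.999450) = -0.429712
φ₂ = asin(-0.429712) = -0.444174 rad = -25.449°.
Then Δλ = atan2(0.020723, 0.583385) = 0.035506 rad, from sin θ sin δ cos φ₁ over cos δ − sin φ₁ sin φ₂.
λ₂ = -94.874° + 2.034° = -92.840°.
The forward bearing on arrival equals the back-azimuth from the destination plus 180°.
Back-azimuth from P₂ (-25.45°, -92.84°) to P₁ (49.72°, -94.87°), with Δλ' = λ₁ − λ₂ = -2.03°: atan2( sin Δλ' cos φ₁ , cos φ₂ sin φ₁ − sin φ₂ cos φ₁ cos Δλ' ) = 358.64°.
Final bearing = (358.64° + 180°) mod 360° = 178.64°.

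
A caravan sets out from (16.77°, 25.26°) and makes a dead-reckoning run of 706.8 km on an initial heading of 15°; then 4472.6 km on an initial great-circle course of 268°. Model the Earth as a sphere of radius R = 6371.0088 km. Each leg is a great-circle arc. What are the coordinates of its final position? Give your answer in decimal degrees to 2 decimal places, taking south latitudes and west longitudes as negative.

latitude 16.04°, longitude -15.14°

Apply the spherical direct solution leg by leg, carrying full precision between legs.
Leg 1: from (16.77°, 25.26°), δ = 706.8/6371.0088 = 0.110940 rad, θ = 15° → φ = 22.90°, λ = 27.04°.
Leg 2: from (22.90°, 27.04°), δ = 4472.6/6371.0088 = 0.702024 rad, θ = 268° → φ = 16.04°, λ = -15.14°.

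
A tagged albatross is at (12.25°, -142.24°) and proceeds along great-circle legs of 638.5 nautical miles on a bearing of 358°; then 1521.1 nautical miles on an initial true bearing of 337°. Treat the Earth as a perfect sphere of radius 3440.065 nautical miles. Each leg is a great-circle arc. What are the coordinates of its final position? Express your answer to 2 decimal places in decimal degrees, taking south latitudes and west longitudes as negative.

Apply the spherical direct solution leg by leg, carrying full precision between legs.
Leg 1: from (12.25°, -142.24°), δ = 638.5/3440.065 = 0.185607 rad, θ = 358° → φ = 22.88°, λ = -142.64°.
Leg 2: from (22.88°, -142.64°), δ = 1521.1/3440.065 = 0.442172 rad, θ = 337° → φ = 45.58°, λ = -156.46°.

latitude 45.58°, longitude -156.46°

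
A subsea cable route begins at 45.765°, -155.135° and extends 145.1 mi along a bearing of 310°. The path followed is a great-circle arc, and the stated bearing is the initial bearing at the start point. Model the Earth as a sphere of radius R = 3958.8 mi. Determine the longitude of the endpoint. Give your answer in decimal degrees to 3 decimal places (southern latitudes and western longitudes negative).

longitude -157.498°

Angular distance δ = d/R = 145.1 / 3958.8 = 0.036653 rad.
Start latitude φ₁ = 0.798750 rad; initial bearing θ = 5.410521 rad.
sin φ₂ = sin φ₁ cos δ + cos φ₁ sin δ cos θ = (0.716485)(0.999328) + (0.697603)(0.036644)(0.642788) = 0.732435
φ₂ = asin(0.732435) = 0.821892 rad = 47.091°.
Then Δλ = atan2(-0.019583, 0.474550) = -0.041242 rad, from sin θ sin δ cos φ₁ over cos δ − sin φ₁ sin φ₂.
λ₂ = λ₁ + Δλ = -157.498°.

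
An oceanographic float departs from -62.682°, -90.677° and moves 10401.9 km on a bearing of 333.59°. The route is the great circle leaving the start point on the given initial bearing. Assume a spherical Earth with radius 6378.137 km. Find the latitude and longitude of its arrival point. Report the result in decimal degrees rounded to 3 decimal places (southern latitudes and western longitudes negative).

latitude 27.622°, longitude -120.750°

Central angle δ = d/R = 1.630868 rad.
With φ₁ = -62.682° = -1.094007 rad and θ = 333.59° = 5.822244 rad:
Destination latitude: φ₂ = arcsin( sin φ₁ cos δ + cos φ₁ sin δ cos θ ) = arcsin(0.463631) = 27.622°.
For the longitude increment, Δλ = atan2( sin θ sin δ cos φ₁, cos δ − sin φ₁ sin φ₂ ) = atan2(-0.203759, 0.351888) = -30.073°.
λ₂ = λ₁ + Δλ = -120.750°.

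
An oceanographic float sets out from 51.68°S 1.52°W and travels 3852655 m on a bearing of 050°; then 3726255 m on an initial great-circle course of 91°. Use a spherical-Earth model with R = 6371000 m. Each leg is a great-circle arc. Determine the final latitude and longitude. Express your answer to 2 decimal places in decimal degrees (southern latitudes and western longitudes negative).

Apply the spherical direct solution leg by leg, carrying full precision between legs.
Leg 1: from (-51.68°, -1.52°), δ = 3852655/6371000 = 0.604717 rad, θ = 50° → φ = -24.76°, λ = 27.14°.
Leg 2: from (-24.76°, 27.14°), δ = 3726255/6371000 = 0.584878 rad, θ = 91° → φ = -20.98°, λ = 63.38°.

latitude -20.98°, longitude 63.38°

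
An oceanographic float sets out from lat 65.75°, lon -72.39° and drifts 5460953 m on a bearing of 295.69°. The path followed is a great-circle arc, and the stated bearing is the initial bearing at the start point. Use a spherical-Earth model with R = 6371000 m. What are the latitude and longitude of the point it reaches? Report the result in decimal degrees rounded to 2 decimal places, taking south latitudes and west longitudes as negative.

latitude 47.01°, longitude -164.91°

Angular distance δ = d/R = 5460953 / 6371000 = 0.857158 rad.
Converting: φ₁ = 1.147554 rad, θ = 5.160764 rad.
sin φ₂ = sin φ₁ cos δ + cos φ₁ sin δ cos θ = (0.911762)(0.654589) + (0.410719)(0.755985)(0.433502) = 0.731430
φ₂ = asin(0.731430) = 0.820417 rad = 47.01°.
For the longitude increment, Δλ = atan2( sin θ sin δ cos φ₁, cos δ − sin φ₁ sin φ₂ ) = atan2(-0.279806, -0.012302) = -92.52°.
Hence λ₂ = -72.39° + -92.52° = -164.91°.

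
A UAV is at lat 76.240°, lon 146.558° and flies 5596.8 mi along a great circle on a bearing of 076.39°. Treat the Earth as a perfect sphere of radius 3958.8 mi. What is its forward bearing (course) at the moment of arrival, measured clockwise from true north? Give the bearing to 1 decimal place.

final bearing 166.3°

Angular distance δ = d/R = 5596.8 / 3958.8 = 1.413762 rad.
With φ₁ = 76.240° = 1.330639 rad and θ = 76.39° = 1.333257 rad:
sin φ₂ = sin φ₁ cos δ + cos φ₁ sin δ cos θ = (0.971301)(0.156390) + (0.237855)(0.987695)(0.235312) = 0.207183
φ₂ = asin(0.207183) = 0.208695 rad = 11.957°.
For the longitude increment, Δλ = atan2( sin θ sin δ cos φ₁, cos δ − sin φ₁ sin φ₂ ) = atan2(0.228332, -0.044847) = 101.112°.
λ₂ = 146.558° + 101.112° = 247.670°, normalized to (−180°, 180°] → -112.330°.
The forward bearing on arrival equals the back-azimuth from the destination plus 180°.
Back-azimuth from P₂ (12.0°, -112.3°) to P₁ (76.2°, 146.6°), with Δλ' = λ₁ − λ₂ = 258.9°: atan2( sin Δλ' cos φ₁ , cos φ₂ sin φ₁ − sin φ₂ cos φ₁ cos Δλ' ) = 346.3°.
Final bearing = (346.3° + 180°) mod 360° = 166.3°.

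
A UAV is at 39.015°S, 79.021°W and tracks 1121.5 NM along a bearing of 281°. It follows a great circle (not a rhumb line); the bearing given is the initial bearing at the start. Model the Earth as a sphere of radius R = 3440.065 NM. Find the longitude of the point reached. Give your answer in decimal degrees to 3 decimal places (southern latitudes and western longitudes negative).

Central angle δ = d/R = 0.326011 rad.
With φ₁ = -39.015° = -0.680940 rad and θ = 281° = 4.904375 rad:
Applying the spherical law of cosines for sides, sin φ₂ = sin φ₁ cos δ + cos φ₁ sin δ cos θ = -0.548884, so φ₂ = -33.290°.
Then Δλ = atan2(-0.244269, 0.601792) = -0.385585 rad, from sin θ sin δ cos φ₁ over cos δ − sin φ₁ sin φ₂.
Hence λ₂ = -79.021° + -22.092° = -101.113°.

longitude -101.113°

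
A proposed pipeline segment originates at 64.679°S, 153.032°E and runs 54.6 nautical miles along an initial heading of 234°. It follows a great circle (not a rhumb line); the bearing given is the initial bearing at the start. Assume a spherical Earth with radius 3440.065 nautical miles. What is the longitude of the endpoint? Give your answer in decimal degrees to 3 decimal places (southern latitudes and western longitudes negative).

Angular distance δ = d/R = 54.6 / 3440.065 = 0.015872 rad.
Converting: φ₁ = -1.128862 rad, θ = 4.084070 rad.
sin φ₂ = sin φ₁ cos δ + cos φ₁ sin δ cos θ = (-0.903926)(0.999874) + (0.427689)(0.015871)(-0.587785) = -0.907802
φ₂ = asin(-0.907802) = -1.138013 rad = -65.203°.
Δλ = atan2( sin θ sin δ cos φ₁ , cos δ − sin φ₁ sin φ₂ ) = atan2(-0.005492, 0.179288) = -0.030620 rad = -1.754°.
Hence λ₂ = 153.032° + -1.754° = 151.278°.

longitude 151.278°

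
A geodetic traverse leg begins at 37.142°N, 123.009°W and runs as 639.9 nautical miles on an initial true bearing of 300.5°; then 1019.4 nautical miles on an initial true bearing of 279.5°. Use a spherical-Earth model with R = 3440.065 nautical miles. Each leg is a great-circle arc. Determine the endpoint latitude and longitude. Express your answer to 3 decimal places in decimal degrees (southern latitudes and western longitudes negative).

latitude 42.449°, longitude -158.351°

Apply the spherical direct solution leg by leg, carrying full precision between legs.
Leg 1: from (37.142°, -123.009°), δ = 639.9/3440.065 = 0.186014 rad, θ = 300.5° → φ = 41.928°, λ = -135.377°.
Leg 2: from (41.928°, -135.377°), δ = 1019.4/3440.065 = 0.296332 rad, θ = 279.5° → φ = 42.449°, λ = -158.351°.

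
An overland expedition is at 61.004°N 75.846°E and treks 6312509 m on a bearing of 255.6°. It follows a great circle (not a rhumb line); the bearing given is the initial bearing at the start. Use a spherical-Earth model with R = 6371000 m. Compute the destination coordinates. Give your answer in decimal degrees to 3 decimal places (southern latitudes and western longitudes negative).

δ = 6312509/6371000 = 0.990819 rad (56.7698°).
Converting: φ₁ = 1.064721 rad, θ = 4.461062 rad.
sin φ₂ = sin φ₁ cos δ + cos φ₁ sin δ cos θ = (0.874654)(0.548005) + (0.484749)(0.836475)(-0.248690) = 0.378476
φ₂ = asin(0.378476) = 0.388149 rad = 22.239°.
Then Δλ = atan2(-0.392741, 0.216970) = -1.066074 rad, from sin θ sin δ cos φ₁ over cos δ − sin φ₁ sin φ₂.
Hence λ₂ = 75.846° + -61.082° = 14.764°.

latitude 22.239°, longitude 14.764°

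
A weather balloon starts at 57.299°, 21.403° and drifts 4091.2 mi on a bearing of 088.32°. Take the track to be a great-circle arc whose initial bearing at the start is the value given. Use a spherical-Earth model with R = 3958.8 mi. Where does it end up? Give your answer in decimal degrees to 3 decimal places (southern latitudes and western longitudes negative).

latitude 26.381°, longitude 94.843°

Central angle δ = d/R = 1.033444 rad.
With φ₁ = 57.299° = 1.000056 rad and θ = 88.32° = 1.541475 rad:
Destination latitude: φ₂ = arcsin( sin φ₁ cos δ + cos φ₁ sin δ cos θ ) = arcsin(0.444340) = 26.381°.
For the longitude increment, Δλ = atan2( sin θ sin δ cos φ₁, cos δ − sin φ₁ sin φ₂ ) = atan2(0.463916, 0.137950) = 73.440°.
λ₂ = 21.403° + 73.440° = 94.843°.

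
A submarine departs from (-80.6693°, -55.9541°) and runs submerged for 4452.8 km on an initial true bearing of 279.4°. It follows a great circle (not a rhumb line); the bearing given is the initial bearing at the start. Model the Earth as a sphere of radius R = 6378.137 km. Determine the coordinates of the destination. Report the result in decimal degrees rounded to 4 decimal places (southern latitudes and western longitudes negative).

latitude -47.6366°, longitude -126.1953°

Central angle δ = d/R = 0.698135 rad.
With φ₁ = -80.6693° = -1.407945 rad and θ = 279.4° = 4.876450 rad:
sin φ₂ = sin φ₁ cos δ + cos φ₁ sin δ cos θ = (-0.986769)(0.766042) + (0.162133)(0.642790)(0.163326) = -0.738885
φ₂ = asin(-0.738885) = -0.831415 rad = -47.6366°.
Δλ = atan2( sin θ sin δ cos φ₁ , cos δ − sin φ₁ sin φ₂ ) = atan2(-0.102818, 0.036933) = -1.225941 rad = -70.2412°.
λ₂ = λ₁ + Δλ = -126.1953°.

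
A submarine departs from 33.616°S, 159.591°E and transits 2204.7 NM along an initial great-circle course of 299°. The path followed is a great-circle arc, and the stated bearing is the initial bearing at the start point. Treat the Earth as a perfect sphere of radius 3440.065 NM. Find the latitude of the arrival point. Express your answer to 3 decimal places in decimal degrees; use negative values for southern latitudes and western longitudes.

The arc subtends δ = 2204.7/3440.065 = 0.640889 rad at the centre.
Start latitude φ₁ = -0.586710 rad; initial bearing θ = 5.218534 rad.
Applying the spherical law of cosines for sides, sin φ₂ = sin φ₁ cos δ + cos φ₁ sin δ cos θ = -0.202370, so φ₂ = -11.676°.
Then Δλ = atan2(-0.435489, 0.689528) = -0.563314 rad, from sin θ sin δ cos φ₁ over cos δ − sin φ₁ sin φ₂.
Hence λ₂ = 159.591° + -32.276° = 127.315°.

latitude -11.676°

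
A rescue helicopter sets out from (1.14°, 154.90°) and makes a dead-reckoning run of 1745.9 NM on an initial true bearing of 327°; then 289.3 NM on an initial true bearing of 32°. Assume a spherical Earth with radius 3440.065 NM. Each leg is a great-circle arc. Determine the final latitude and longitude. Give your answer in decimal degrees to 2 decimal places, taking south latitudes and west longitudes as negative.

latitude 29.20°, longitude 140.82°

Apply the spherical direct solution leg by leg, carrying full precision between legs.
Leg 1: from (1.14°, 154.90°), δ = 1745.9/3440.065 = 0.507519 rad, θ = 327° → φ = 25.14°, λ = 137.90°.
Leg 2: from (25.14°, 137.90°), δ = 289.3/3440.065 = 0.084097 rad, θ = 32° → φ = 29.20°, λ = 140.82°.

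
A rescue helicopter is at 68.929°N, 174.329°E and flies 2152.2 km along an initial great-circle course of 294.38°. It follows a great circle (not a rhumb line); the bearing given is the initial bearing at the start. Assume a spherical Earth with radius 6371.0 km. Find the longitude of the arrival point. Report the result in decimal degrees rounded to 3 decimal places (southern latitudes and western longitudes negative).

longitude 119.351°

The arc subtends δ = 2152.2/6371 = 0.337812 rad at the centre.
Start latitude φ₁ = 1.203038 rad; initial bearing θ = 5.137900 rad.
sin φ₂ = sin φ₁ cos δ + cos φ₁ sin δ cos θ = (0.933136)(0.943482) + (0.359525)(0.331424)(0.412787) = 0.929582
φ₂ = asin(0.929582) = 1.193278 rad = 68.370°.
Then Δλ = atan2(-0.108530, 0.076056) = -0.959545 rad, from sin θ sin δ cos φ₁ over cos δ − sin φ₁ sin φ₂.
Hence λ₂ = 174.329° + -54.978° = 119.351°.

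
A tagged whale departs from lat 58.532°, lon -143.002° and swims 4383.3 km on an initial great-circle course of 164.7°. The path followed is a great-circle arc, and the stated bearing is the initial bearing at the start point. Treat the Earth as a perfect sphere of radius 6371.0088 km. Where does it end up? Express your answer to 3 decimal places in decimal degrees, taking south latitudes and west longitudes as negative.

The arc subtends δ = 4383.3/6371.0088 = 0.688007 rad at the centre.
With φ₁ = 58.532° = 1.021576 rad and θ = 164.7° = 2.874557 rad:
sin φ₂ = sin φ₁ cos δ + cos φ₁ sin δ cos θ = (0.852932)(0.772513) + (0.522022)(0.634999)(-0.964557) = 0.339166
φ₂ = asin(0.339166) = 0.346030 rad = 19.826°.
Δλ = atan2( sin θ sin δ cos φ₁ , cos δ − sin φ₁ sin φ₂ ) = atan2(0.087470, 0.483228) = 0.179072 rad = 10.260°.
λ₂ = -143.002° + 10.260° = -132.742°.

latitude 19.826°, longitude -132.742°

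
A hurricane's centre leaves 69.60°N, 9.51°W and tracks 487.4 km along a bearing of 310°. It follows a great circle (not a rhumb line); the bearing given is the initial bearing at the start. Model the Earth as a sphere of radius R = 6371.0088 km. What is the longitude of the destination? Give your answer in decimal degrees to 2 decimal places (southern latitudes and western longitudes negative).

The arc subtends δ = 487.4/6371.0088 = 0.076503 rad at the centre.
Start latitude φ₁ = 1.214749 rad; initial bearing θ = 5.410521 rad.
Applying the spherical law of cosines for sides, sin φ₂ = sin φ₁ cos δ + cos φ₁ sin δ cos θ = 0.951665, so φ₂ = 72.11°.
Δλ = atan2( sin θ sin δ cos φ₁ , cos δ − sin φ₁ sin φ₂ ) = atan2(-0.020408, 0.105097) = -0.191796 rad = -10.99°.
λ₂ = -9.51° + -10.99° = -20.50°.

longitude -20.50°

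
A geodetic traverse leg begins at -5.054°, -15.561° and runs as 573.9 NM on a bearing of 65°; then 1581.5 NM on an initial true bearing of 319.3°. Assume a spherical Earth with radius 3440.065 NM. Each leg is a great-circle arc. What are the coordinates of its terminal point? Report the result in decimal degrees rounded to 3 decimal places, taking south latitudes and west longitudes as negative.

Apply the spherical direct solution leg by leg, carrying full precision between legs.
Leg 1: from (-5.054°, -15.561°), δ = 573.9/3440.065 = 0.166828 rad, θ = 65° → φ = -0.972°, λ = -6.904°.
Leg 2: from (-0.972°, -6.904°), δ = 1581.5/3440.065 = 0.459730 rad, θ = 319.3° → φ = 18.732°, λ = -24.694°.

latitude 18.732°, longitude -24.694°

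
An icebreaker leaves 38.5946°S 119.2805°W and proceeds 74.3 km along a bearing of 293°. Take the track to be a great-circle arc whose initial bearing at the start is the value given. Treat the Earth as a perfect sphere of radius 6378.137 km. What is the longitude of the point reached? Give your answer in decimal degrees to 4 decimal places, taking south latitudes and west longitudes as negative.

longitude -120.0637°

Central angle δ = d/R = 0.011649 rad.
Converting: φ₁ = -0.673603 rad, θ = 5.113815 rad.
Applying the spherical law of cosines for sides, sin φ₂ = sin φ₁ cos δ + cos φ₁ sin δ cos θ = -0.620206, so φ₂ = -38.3312°.
Then Δλ = atan2(-0.008381, 0.613044) = -0.013670 rad, from sin θ sin δ cos φ₁ over cos δ − sin φ₁ sin φ₂.
Hence λ₂ = -119.2805° + -0.7832° = -120.0637°.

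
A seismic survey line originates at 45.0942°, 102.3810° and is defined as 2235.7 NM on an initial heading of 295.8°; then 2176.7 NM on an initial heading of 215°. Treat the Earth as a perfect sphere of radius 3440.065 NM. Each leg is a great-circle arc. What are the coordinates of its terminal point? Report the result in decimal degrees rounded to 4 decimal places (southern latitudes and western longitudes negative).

Apply the spherical direct solution leg by leg, carrying full precision between legs.
Leg 1: from (45.0942°, 102.3810°), δ = 2235.7/3440.065 = 0.649901 rad, θ = 295.8° → φ = 48.5732°, λ = 46.9580°.
Leg 2: from (48.5732°, 46.9580°), δ = 2176.7/3440.065 = 0.632750 rad, θ = 215° → φ = 16.5064°, λ = 26.2397°.

latitude 16.5064°, longitude 26.2397°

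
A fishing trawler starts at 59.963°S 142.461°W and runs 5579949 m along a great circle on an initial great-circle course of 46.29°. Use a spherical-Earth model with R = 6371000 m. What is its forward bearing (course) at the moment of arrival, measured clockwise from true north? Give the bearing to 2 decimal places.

The arc subtends δ = 5579949/6371000 = 0.875836 rad at the centre.
Converting: φ₁ = -1.046552 rad, θ = 0.807913 rad.
Destination latitude: φ₂ = arcsin( sin φ₁ cos δ + cos φ₁ sin δ cos θ ) = arcsin(-0.288686) = -16.779°.
Δλ = atan2( sin θ sin δ cos φ₁ , cos δ − sin φ₁ sin φ₂ ) = atan2(0.277912, 0.390439) = 0.618597 rad = 35.443°.
Hence λ₂ = -142.461° + 35.443° = -107.018°.
The forward bearing on arrival equals the back-azimuth from the destination plus 180°.
Back-azimuth from P₂ (-16.78°, -107.02°) to P₁ (-59.96°, -142.46°), with Δλ' = λ₁ − λ₂ = -35.44°: atan2( sin Δλ' cos φ₁ , cos φ₂ sin φ₁ − sin φ₂ cos φ₁ cos Δλ' ) = 202.20°.
Final bearing = (202.20° + 180°) mod 360° = 22.20°.

final bearing 22.20°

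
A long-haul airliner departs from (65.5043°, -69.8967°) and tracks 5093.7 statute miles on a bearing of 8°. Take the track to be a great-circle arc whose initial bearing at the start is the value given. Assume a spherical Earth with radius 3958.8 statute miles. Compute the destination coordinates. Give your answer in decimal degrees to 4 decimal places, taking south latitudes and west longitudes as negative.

Central angle δ = d/R = 1.286678 rad.
Start latitude φ₁ = 1.143266 rad; initial bearing θ = 0.139626 rad.
sin φ₂ = sin φ₁ cos δ + cos φ₁ sin δ cos θ = (0.909992)(0.280311) + (0.414625)(0.959909)(0.990268) = 0.649210
φ₂ = asin(0.649210) = 0.706546 rad = 40.4821°.
For the longitude increment, Δλ = atan2( sin θ sin δ cos φ₁, cos δ − sin φ₁ sin φ₂ ) = atan2(0.055391, -0.310465) = 169.8841°.
λ₂ = λ₁ + Δλ = 99.9874°.

latitude 40.4821°, longitude 99.9874°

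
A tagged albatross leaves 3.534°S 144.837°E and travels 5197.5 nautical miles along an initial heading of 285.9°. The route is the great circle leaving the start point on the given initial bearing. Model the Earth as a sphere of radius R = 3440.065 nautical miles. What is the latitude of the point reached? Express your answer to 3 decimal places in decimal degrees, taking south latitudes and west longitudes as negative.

latitude 15.620°

Central angle δ = d/R = 1.510873 rad.
With φ₁ = -3.534° = -0.061680 rad and θ = 285.9° = 4.989896 rad:
Destination latitude: φ₂ = arcsin( sin φ₁ cos δ + cos φ₁ sin δ cos θ ) = arcsin(0.269256) = 15.620°.
For the longitude increment, Δλ = atan2( sin θ sin δ cos φ₁, cos δ − sin φ₁ sin φ₂ ) = atan2(-0.958190, 0.076485) = -85.436°.
Hence λ₂ = 144.837° + -85.436° = 59.401°.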